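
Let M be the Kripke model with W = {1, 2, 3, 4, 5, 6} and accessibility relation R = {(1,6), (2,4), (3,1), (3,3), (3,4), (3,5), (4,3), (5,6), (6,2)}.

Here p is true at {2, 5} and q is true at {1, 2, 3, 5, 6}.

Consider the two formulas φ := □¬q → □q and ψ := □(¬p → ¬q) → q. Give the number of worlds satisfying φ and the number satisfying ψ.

For □¬q → □q:
1: □¬q is F, □q is T. ✓
2: □¬q is T, □q is F. ✗
3: □¬q is F, □q is F. ✓
4: □¬q is F, □q is T. ✓
5: □¬q is F, □q is T. ✓
6: □¬q is F, □q is T. ✓
— 5 worlds.
For □(¬p → ¬q) → q:
1: □(¬p → ¬q) is F, q is T. ✓
2: □(¬p → ¬q) is T, q is T. ✓
3: □(¬p → ¬q) is F, q is T. ✓
4: □(¬p → ¬q) is F, q is F. ✓
5: □(¬p → ¬q) is F, q is T. ✓
6: □(¬p → ¬q) is T, q is T. ✓
— 6 worlds.

5 and 6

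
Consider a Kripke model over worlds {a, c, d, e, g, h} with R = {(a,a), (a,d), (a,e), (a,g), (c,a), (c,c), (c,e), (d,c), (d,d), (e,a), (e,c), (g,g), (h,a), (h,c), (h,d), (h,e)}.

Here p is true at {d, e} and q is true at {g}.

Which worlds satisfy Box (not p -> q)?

{g}

a: successors {a, d, e, g}; not p -> q there: a:F, d:T, e:T, g:T. ✗
c: successors {a, c, e}; not p -> q there: a:F, c:F, e:T. ✗
d: successors {c, d}; not p -> q there: c:F, d:T. ✗
e: successors {a, c}; not p -> q there: a:F, c:F. ✗
g: successors {g}; not p -> q there: g:T. ✓
h: successors {a, c, d, e}; not p -> q there: a:F, c:F, d:T, e:T. ✗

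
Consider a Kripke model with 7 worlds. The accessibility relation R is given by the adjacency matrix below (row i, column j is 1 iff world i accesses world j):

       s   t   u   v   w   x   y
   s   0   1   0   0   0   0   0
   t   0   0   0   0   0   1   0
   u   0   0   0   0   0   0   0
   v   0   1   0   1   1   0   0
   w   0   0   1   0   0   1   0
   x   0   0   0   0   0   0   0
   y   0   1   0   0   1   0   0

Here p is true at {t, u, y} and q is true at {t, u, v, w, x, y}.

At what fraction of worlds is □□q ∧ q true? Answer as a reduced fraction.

s: □□q is T, q is F. ✗
t: □□q is T, q is T. ✓
u: □□q is T, q is T. ✓
v: □□q is T, q is T. ✓
w: □□q is T, q is T. ✓
x: □□q is T, q is T. ✓
y: □□q is T, q is T. ✓
That's 6 of 7 worlds, so 6/7.

6/7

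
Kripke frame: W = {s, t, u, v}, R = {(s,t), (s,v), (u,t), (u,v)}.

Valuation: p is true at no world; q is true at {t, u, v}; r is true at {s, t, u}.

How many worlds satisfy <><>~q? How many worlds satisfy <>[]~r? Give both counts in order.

For <><>~q:
s: successors {t, v}; <>~q there: t:F, v:F. ✗
t: no successors, so <><>~q fails. ✗
u: successors {t, v}; <>~q there: t:F, v:F. ✗
v: no successors, so <><>~q fails. ✗
— 0 worlds.
For <>[]~r:
s: successors {t, v}; []~r there: t:T, v:T. ✓
t: no successors, so <>[]~r fails. ✗
u: successors {t, v}; []~r there: t:T, v:T. ✓
v: no successors, so <>[]~r fails. ✗
— 2 worlds.

0 and 2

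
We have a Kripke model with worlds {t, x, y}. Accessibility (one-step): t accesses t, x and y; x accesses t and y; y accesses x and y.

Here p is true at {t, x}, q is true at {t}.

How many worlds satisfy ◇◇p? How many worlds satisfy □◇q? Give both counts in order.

3 and 0

For ◇◇p:
t: successors {t, x, y}; ◇p there: t:T, x:T, y:T. ✓
x: successors {t, y}; ◇p there: t:T, y:T. ✓
y: successors {x, y}; ◇p there: x:T, y:T. ✓
— 3 worlds.
For □◇q:
t: successors {t, x, y}; ◇q there: t:T, x:T, y:F. ✗
x: successors {t, y}; ◇q there: t:T, y:F. ✗
y: successors {x, y}; ◇q there: x:T, y:F. ✗
— 0 worlds.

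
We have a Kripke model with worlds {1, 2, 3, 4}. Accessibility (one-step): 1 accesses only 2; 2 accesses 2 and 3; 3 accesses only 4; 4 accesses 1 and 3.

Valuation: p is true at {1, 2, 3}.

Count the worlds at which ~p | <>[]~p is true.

1: ~p is F, <>[]~p is F. ✗
2: ~p is F, <>[]~p is T. ✓
3: ~p is F, <>[]~p is F. ✗
4: ~p is T, <>[]~p is T. ✓
Satisfying worlds: {2, 4}.

2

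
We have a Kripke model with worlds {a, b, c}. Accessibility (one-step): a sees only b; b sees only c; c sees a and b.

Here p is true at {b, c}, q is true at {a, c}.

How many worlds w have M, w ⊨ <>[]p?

2

a: successors {b}; []p there: b:T. ✓
b: successors {c}; []p there: c:F. ✗
c: successors {a, b}; []p there: a:T, b:T. ✓
Satisfying worlds: {a, c}.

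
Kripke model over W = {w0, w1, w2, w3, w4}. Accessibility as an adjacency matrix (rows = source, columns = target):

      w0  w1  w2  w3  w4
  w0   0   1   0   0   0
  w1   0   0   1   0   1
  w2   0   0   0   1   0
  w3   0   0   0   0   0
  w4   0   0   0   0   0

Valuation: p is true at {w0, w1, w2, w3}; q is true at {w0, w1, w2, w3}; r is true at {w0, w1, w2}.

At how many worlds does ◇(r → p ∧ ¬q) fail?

w0: successors {w1}; r → p ∧ ¬q there: w1:F. ✗
w1: successors {w2, w4}; r → p ∧ ¬q there: w2:F, w4:T. ✓
w2: successors {w3}; r → p ∧ ¬q there: w3:T. ✓
w3: no successors, so ◇(r → p ∧ ¬q) fails. ✗
w4: no successors, so ◇(r → p ∧ ¬q) fails. ✗
Satisfying worlds: {w1, w2}.
So ◇(r → p ∧ ¬q) fails at the other 3 worlds.

3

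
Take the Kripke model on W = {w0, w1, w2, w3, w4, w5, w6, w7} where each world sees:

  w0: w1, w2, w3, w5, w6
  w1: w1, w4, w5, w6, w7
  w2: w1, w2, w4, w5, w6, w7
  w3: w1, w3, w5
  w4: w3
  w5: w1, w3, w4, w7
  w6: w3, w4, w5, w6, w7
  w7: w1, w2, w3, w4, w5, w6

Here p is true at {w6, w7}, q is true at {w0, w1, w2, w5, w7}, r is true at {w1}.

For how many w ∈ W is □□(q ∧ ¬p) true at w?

w0: successors {w1, w2, w3, w5, w6}; □(q ∧ ¬p) there: w1:F, w2:F, w3:F, w5:F, w6:F. ✗
w1: successors {w1, w4, w5, w6, w7}; □(q ∧ ¬p) there: w1:F, w4:F, w5:F, w6:F, w7:F. ✗
w2: successors {w1, w2, w4, w5, w6, w7}; □(q ∧ ¬p) there: w1:F, w2:F, w4:F, w5:F, w6:F, w7:F. ✗
w3: successors {w1, w3, w5}; □(q ∧ ¬p) there: w1:F, w3:F, w5:F. ✗
w4: successors {w3}; □(q ∧ ¬p) there: w3:F. ✗
w5: successors {w1, w3, w4, w7}; □(q ∧ ¬p) there: w1:F, w3:F, w4:F, w7:F. ✗
w6: successors {w3, w4, w5, w6, w7}; □(q ∧ ¬p) there: w3:F, w4:F, w5:F, w6:F, w7:F. ✗
w7: successors {w1, w2, w3, w4, w5, w6}; □(q ∧ ¬p) there: w1:F, w2:F, w3:F, w4:F, w5:F, w6:F. ✗
Satisfying worlds: ∅.

0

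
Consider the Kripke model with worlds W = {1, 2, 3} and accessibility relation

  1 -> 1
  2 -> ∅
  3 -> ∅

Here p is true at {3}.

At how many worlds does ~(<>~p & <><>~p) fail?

1

1: <>~p & <><>~p is T. ✗
2: <>~p & <><>~p is F. ✓
3: <>~p & <><>~p is F. ✓
Satisfying worlds: {2, 3}.
So ~(<>~p & <><>~p) fails at the other 1 world.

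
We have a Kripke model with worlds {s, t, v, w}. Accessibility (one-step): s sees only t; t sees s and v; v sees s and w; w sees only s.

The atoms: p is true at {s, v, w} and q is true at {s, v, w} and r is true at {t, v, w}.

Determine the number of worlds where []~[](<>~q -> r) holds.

1

s: successors {t}; ~[](<>~q -> r) there: t:T. ✓
t: successors {s, v}; ~[](<>~q -> r) there: s:F, v:T. ✗
v: successors {s, w}; ~[](<>~q -> r) there: s:F, w:T. ✗
w: successors {s}; ~[](<>~q -> r) there: s:F. ✗
Satisfying worlds: {s}.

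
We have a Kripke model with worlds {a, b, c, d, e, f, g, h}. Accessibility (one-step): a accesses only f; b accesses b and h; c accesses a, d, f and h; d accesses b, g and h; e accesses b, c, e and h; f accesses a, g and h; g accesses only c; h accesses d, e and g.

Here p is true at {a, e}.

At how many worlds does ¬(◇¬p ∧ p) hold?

a: ◇¬p ∧ p is T. ✗
b: ◇¬p ∧ p is F. ✓
c: ◇¬p ∧ p is F. ✓
d: ◇¬p ∧ p is F. ✓
e: ◇¬p ∧ p is T. ✗
f: ◇¬p ∧ p is F. ✓
g: ◇¬p ∧ p is F. ✓
h: ◇¬p ∧ p is F. ✓
Satisfying worlds: {b, c, d, f, g, h}.

6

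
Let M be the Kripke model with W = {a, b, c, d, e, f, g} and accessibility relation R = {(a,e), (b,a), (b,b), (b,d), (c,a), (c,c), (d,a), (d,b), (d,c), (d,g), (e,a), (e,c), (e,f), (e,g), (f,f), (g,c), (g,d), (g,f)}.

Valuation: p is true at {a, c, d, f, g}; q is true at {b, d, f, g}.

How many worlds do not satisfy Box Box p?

a: successors {e}; Box p there: e:T. ✓
b: successors {a, b, d}; Box p there: a:F, b:F, d:F. ✗
c: successors {a, c}; Box p there: a:F, c:T. ✗
d: successors {a, b, c, g}; Box p there: a:F, b:F, c:T, g:T. ✗
e: successors {a, c, f, g}; Box p there: a:F, c:T, f:T, g:T. ✗
f: successors {f}; Box p there: f:T. ✓
g: successors {c, d, f}; Box p there: c:T, d:F, f:T. ✗
Satisfying worlds: {a, f}.
So Box Box p fails at the other 5 worlds.

5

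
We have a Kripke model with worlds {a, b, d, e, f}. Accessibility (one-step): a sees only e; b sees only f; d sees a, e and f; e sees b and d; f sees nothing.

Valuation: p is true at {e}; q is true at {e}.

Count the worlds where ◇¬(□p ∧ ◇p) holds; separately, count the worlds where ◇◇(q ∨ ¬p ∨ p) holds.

For ◇¬(□p ∧ ◇p):
a: successors {e}; ¬(□p ∧ ◇p) there: e:T. ✓
b: successors {f}; ¬(□p ∧ ◇p) there: f:T. ✓
d: successors {a, e, f}; ¬(□p ∧ ◇p) there: a:F, e:T, f:T. ✓
e: successors {b, d}; ¬(□p ∧ ◇p) there: b:T, d:T. ✓
f: no successors, so ◇¬(□p ∧ ◇p) fails. ✗
— 4 worlds.
For ◇◇(q ∨ ¬p ∨ p):
a: successors {e}; ◇(q ∨ ¬p ∨ p) there: e:T. ✓
b: successors {f}; ◇(q ∨ ¬p ∨ p) there: f:F. ✗
d: successors {a, e, f}; ◇(q ∨ ¬p ∨ p) there: a:T, e:T, f:F. ✓
e: successors {b, d}; ◇(q ∨ ¬p ∨ p) there: b:T, d:T. ✓
f: no successors, so ◇◇(q ∨ ¬p ∨ p) fails. ✗
— 3 worlds.

4 and 3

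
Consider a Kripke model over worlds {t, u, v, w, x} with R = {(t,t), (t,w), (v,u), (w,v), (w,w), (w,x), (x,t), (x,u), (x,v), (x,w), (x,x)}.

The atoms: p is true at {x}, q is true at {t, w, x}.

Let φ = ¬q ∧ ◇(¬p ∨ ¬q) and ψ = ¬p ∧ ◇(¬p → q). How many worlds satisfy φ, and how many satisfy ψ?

1 and 2

For ¬q ∧ ◇(¬p ∨ ¬q):
t: ¬q is F, ◇(¬p ∨ ¬q) is T. ✗
u: ¬q is T, ◇(¬p ∨ ¬q) is F. ✗
v: ¬q is T, ◇(¬p ∨ ¬q) is T. ✓
w: ¬q is F, ◇(¬p ∨ ¬q) is T. ✗
x: ¬q is F, ◇(¬p ∨ ¬q) is T. ✗
— 1 world.
For ¬p ∧ ◇(¬p → q):
t: ¬p is T, ◇(¬p → q) is T. ✓
u: ¬p is T, ◇(¬p → q) is F. ✗
v: ¬p is T, ◇(¬p → q) is F. ✗
w: ¬p is T, ◇(¬p → q) is T. ✓
x: ¬p is F, ◇(¬p → q) is T. ✗
— 2 worlds.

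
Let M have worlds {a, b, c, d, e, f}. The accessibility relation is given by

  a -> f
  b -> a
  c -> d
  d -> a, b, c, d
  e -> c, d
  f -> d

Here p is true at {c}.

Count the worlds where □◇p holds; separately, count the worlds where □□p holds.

2 and 0

For □◇p:
a: successors {f}; ◇p there: f:F. ✗
b: successors {a}; ◇p there: a:F. ✗
c: successors {d}; ◇p there: d:T. ✓
d: successors {a, b, c, d}; ◇p there: a:F, b:F, c:F, d:T. ✗
e: successors {c, d}; ◇p there: c:F, d:T. ✗
f: successors {d}; ◇p there: d:T. ✓
— 2 worlds.
For □□p:
a: successors {f}; □p there: f:F. ✗
b: successors {a}; □p there: a:F. ✗
c: successors {d}; □p there: d:F. ✗
d: successors {a, b, c, d}; □p there: a:F, b:F, c:F, d:F. ✗
e: successors {c, d}; □p there: c:F, d:F. ✗
f: successors {d}; □p there: d:F. ✗
— 0 worlds.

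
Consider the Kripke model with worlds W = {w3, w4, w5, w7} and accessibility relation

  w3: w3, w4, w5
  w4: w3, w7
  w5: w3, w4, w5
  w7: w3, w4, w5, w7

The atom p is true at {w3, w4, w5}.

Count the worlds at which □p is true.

w3: successors {w3, w4, w5}; p there: w3:T, w4:T, w5:T. ✓
w4: successors {w3, w7}; p there: w3:T, w7:F. ✗
w5: successors {w3, w4, w5}; p there: w3:T, w4:T, w5:T. ✓
w7: successors {w3, w4, w5, w7}; p there: w3:T, w4:T, w5:T, w7:F. ✗
Satisfying worlds: {w3, w5}.

2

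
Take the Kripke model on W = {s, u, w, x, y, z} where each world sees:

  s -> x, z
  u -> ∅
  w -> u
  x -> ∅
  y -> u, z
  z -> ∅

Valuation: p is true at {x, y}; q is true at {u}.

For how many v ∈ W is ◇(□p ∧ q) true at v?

2

s: successors {x, z}; □p ∧ q there: x:F, z:F. ✗
u: no successors, so ◇(□p ∧ q) fails. ✗
w: successors {u}; □p ∧ q there: u:T. ✓
x: no successors, so ◇(□p ∧ q) fails. ✗
y: successors {u, z}; □p ∧ q there: u:T, z:F. ✓
z: no successors, so ◇(□p ∧ q) fails. ✗
Satisfying worlds: {w, y}.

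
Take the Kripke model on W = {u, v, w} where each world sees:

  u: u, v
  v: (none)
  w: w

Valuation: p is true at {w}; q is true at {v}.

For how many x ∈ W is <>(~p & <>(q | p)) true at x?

1

u: successors {u, v}; ~p & <>(q | p) there: u:T, v:F. ✓
v: no successors, so <>(~p & <>(q | p)) fails. ✗
w: successors {w}; ~p & <>(q | p) there: w:F. ✗
Satisfying worlds: {u}.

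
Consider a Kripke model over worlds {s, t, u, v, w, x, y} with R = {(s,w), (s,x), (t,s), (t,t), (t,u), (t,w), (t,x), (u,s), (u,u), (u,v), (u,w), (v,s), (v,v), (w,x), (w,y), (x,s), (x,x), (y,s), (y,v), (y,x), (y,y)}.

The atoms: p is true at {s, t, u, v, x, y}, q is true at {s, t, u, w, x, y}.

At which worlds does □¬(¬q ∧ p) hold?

s: successors {w, x}; ¬(¬q ∧ p) there: w:T, x:T. ✓
t: successors {s, t, u, w, x}; ¬(¬q ∧ p) there: s:T, t:T, u:T, w:T, x:T. ✓
u: successors {s, u, v, w}; ¬(¬q ∧ p) there: s:T, u:T, v:F, w:T. ✗
v: successors {s, v}; ¬(¬q ∧ p) there: s:T, v:F. ✗
w: successors {x, y}; ¬(¬q ∧ p) there: x:T, y:T. ✓
x: successors {s, x}; ¬(¬q ∧ p) there: s:T, x:T. ✓
y: successors {s, v, x, y}; ¬(¬q ∧ p) there: s:T, v:F, x:T, y:T. ✗

{s, t, w, x}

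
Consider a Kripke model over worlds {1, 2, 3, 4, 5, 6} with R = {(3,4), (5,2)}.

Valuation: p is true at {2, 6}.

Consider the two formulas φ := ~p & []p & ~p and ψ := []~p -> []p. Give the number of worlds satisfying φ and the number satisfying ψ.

For ~p & []p & ~p:
1: ~p & []p is T, ~p is T. ✓
2: ~p & []p is F, ~p is F. ✗
3: ~p & []p is F, ~p is T. ✗
4: ~p & []p is T, ~p is T. ✓
5: ~p & []p is T, ~p is T. ✓
6: ~p & []p is F, ~p is F. ✗
— 3 worlds.
For []~p -> []p:
1: []~p is T, []p is T. ✓
2: []~p is T, []p is T. ✓
3: []~p is T, []p is F. ✗
4: []~p is T, []p is T. ✓
5: []~p is F, []p is T. ✓
6: []~p is T, []p is T. ✓
— 5 worlds.

3 and 5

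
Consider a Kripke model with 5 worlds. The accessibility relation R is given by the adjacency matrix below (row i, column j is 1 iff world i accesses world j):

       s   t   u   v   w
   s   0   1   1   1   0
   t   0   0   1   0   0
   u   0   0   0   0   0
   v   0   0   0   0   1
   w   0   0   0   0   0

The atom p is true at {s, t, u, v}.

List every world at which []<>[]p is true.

s: successors {t, u, v}; <>[]p there: t:T, u:F, v:T. ✗
t: successors {u}; <>[]p there: u:F. ✗
u: no successors, so []<>[]p holds vacuously. ✓
v: successors {w}; <>[]p there: w:F. ✗
w: no successors, so []<>[]p holds vacuously. ✓

{u, w}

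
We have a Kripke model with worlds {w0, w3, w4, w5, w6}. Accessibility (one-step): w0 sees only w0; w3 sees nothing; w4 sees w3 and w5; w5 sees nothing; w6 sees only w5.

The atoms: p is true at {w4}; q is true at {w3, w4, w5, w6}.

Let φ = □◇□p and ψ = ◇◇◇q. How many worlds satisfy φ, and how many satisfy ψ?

For □◇□p:
w0: successors {w0}; ◇□p there: w0:F. ✗
w3: no successors, so □◇□p holds vacuously. ✓
w4: successors {w3, w5}; ◇□p there: w3:F, w5:F. ✗
w5: no successors, so □◇□p holds vacuously. ✓
w6: successors {w5}; ◇□p there: w5:F. ✗
— 2 worlds.
For ◇◇◇q:
w0: successors {w0}; ◇◇q there: w0:F. ✗
w3: no successors, so ◇◇◇q fails. ✗
w4: successors {w3, w5}; ◇◇q there: w3:F, w5:F. ✗
w5: no successors, so ◇◇◇q fails. ✗
w6: successors {w5}; ◇◇q there: w5:F. ✗
— 0 worlds.

2 and 0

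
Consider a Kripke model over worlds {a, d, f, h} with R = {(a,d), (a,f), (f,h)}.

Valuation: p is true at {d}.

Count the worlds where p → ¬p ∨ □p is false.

0

a: p is F, ¬p ∨ □p is T. ✓
d: p is T, ¬p ∨ □p is T. ✓
f: p is F, ¬p ∨ □p is T. ✓
h: p is F, ¬p ∨ □p is T. ✓
Satisfying worlds: {a, d, f, h}.
So p → ¬p ∨ □p fails at the other 0 worlds.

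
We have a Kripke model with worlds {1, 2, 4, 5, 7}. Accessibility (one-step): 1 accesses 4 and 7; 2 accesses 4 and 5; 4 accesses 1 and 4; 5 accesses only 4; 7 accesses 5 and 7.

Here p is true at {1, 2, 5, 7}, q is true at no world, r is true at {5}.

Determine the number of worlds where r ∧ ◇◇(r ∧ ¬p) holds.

0

1: r is F, ◇◇(r ∧ ¬p) is F. ✗
2: r is F, ◇◇(r ∧ ¬p) is F. ✗
4: r is F, ◇◇(r ∧ ¬p) is F. ✗
5: r is T, ◇◇(r ∧ ¬p) is F. ✗
7: r is F, ◇◇(r ∧ ¬p) is F. ✗
Satisfying worlds: ∅.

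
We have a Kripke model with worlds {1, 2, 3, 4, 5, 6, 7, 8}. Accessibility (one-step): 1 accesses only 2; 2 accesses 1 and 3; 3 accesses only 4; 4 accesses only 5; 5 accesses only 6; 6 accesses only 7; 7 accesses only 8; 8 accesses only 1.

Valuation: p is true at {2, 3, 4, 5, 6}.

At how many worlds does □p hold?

4

1: successors {2}; p there: 2:T. ✓
2: successors {1, 3}; p there: 1:F, 3:T. ✗
3: successors {4}; p there: 4:T. ✓
4: successors {5}; p there: 5:T. ✓
5: successors {6}; p there: 6:T. ✓
6: successors {7}; p there: 7:F. ✗
7: successors {8}; p there: 8:F. ✗
8: successors {1}; p there: 1:F. ✗
Satisfying worlds: {1, 3, 4, 5}.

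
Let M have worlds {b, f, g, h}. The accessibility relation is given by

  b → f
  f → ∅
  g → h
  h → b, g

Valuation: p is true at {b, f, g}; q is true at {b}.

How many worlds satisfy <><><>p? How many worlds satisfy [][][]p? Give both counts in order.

2 and 3

For <><><>p:
b: successors {f}; <><>p there: f:F. ✗
f: no successors, so <><><>p fails. ✗
g: successors {h}; <><>p there: h:T. ✓
h: successors {b, g}; <><>p there: b:F, g:T. ✓
— 2 worlds.
For [][][]p:
b: successors {f}; [][]p there: f:T. ✓
f: no successors, so [][][]p holds vacuously. ✓
g: successors {h}; [][]p there: h:F. ✗
h: successors {b, g}; [][]p there: b:T, g:T. ✓
— 3 worlds.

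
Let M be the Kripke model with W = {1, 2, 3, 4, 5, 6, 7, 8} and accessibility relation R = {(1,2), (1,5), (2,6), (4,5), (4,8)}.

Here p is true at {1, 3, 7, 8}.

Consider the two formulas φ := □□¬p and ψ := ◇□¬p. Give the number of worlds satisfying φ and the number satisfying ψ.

For □□¬p:
1: successors {2, 5}; □¬p there: 2:T, 5:T. ✓
2: successors {6}; □¬p there: 6:T. ✓
3: no successors, so □□¬p holds vacuously. ✓
4: successors {5, 8}; □¬p there: 5:T, 8:T. ✓
5: no successors, so □□¬p holds vacuously. ✓
6: no successors, so □□¬p holds vacuously. ✓
7: no successors, so □□¬p holds vacuously. ✓
8: no successors, so □□¬p holds vacuously. ✓
— 8 worlds.
For ◇□¬p:
1: successors {2, 5}; □¬p there: 2:T, 5:T. ✓
2: successors {6}; □¬p there: 6:T. ✓
3: no successors, so ◇□¬p fails. ✗
4: successors {5, 8}; □¬p there: 5:T, 8:T. ✓
5: no successors, so ◇□¬p fails. ✗
6: no successors, so ◇□¬p fails. ✗
7: no successors, so ◇□¬p fails. ✗
8: no successors, so ◇□¬p fails. ✗
— 3 worlds.

8 and 3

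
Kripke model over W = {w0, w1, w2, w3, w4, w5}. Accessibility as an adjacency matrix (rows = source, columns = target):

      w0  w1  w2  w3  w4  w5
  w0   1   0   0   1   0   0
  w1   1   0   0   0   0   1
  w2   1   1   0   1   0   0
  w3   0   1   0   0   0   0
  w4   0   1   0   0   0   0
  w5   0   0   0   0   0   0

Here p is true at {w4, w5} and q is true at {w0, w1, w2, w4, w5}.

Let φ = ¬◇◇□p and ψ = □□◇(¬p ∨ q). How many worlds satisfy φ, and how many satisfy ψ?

3 and 3

For ¬◇◇□p:
w0: ◇◇□p is F. ✓
w1: ◇◇□p is F. ✓
w2: ◇◇□p is T. ✗
w3: ◇◇□p is T. ✗
w4: ◇◇□p is T. ✗
w5: ◇◇□p is F. ✓
— 3 worlds.
For □□◇(¬p ∨ q):
w0: successors {w0, w3}; □◇(¬p ∨ q) there: w0:T, w3:T. ✓
w1: successors {w0, w5}; □◇(¬p ∨ q) there: w0:T, w5:T. ✓
w2: successors {w0, w1, w3}; □◇(¬p ∨ q) there: w0:T, w1:F, w3:T. ✗
w3: successors {w1}; □◇(¬p ∨ q) there: w1:F. ✗
w4: successors {w1}; □◇(¬p ∨ q) there: w1:F. ✗
w5: no successors, so □□◇(¬p ∨ q) holds vacuously. ✓
— 3 worlds.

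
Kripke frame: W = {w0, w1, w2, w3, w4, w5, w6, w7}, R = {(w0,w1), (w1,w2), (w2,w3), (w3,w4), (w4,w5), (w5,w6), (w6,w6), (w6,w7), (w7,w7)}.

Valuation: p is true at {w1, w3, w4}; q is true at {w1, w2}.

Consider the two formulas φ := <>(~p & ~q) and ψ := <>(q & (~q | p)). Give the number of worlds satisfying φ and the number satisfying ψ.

4 and 1

For <>(~p & ~q):
w0: successors {w1}; ~p & ~q there: w1:F. ✗
w1: successors {w2}; ~p & ~q there: w2:F. ✗
w2: successors {w3}; ~p & ~q there: w3:F. ✗
w3: successors {w4}; ~p & ~q there: w4:F. ✗
w4: successors {w5}; ~p & ~q there: w5:T. ✓
w5: successors {w6}; ~p & ~q there: w6:T. ✓
w6: successors {w6, w7}; ~p & ~q there: w6:T, w7:T. ✓
w7: successors {w7}; ~p & ~q there: w7:T. ✓
— 4 worlds.
For <>(q & (~q | p)):
w0: successors {w1}; q & (~q | p) there: w1:T. ✓
w1: successors {w2}; q & (~q | p) there: w2:F. ✗
w2: successors {w3}; q & (~q | p) there: w3:F. ✗
w3: successors {w4}; q & (~q | p) there: w4:F. ✗
w4: successors {w5}; q & (~q | p) there: w5:F. ✗
w5: successors {w6}; q & (~q | p) there: w6:F. ✗
w6: successors {w6, w7}; q & (~q | p) there: w6:F, w7:F. ✗
w7: successors {w7}; q & (~q | p) there: w7:F. ✗
— 1 world.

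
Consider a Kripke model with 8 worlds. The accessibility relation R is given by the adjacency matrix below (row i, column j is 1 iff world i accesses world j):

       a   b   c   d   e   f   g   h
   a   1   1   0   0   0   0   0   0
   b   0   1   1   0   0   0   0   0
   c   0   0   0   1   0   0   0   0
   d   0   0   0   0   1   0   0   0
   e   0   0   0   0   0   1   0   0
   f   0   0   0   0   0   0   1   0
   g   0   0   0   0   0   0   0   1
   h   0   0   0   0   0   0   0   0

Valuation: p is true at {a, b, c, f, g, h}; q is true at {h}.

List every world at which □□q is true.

{f, g, h}

a: successors {a, b}; □q there: a:F, b:F. ✗
b: successors {b, c}; □q there: b:F, c:F. ✗
c: successors {d}; □q there: d:F. ✗
d: successors {e}; □q there: e:F. ✗
e: successors {f}; □q there: f:F. ✗
f: successors {g}; □q there: g:T. ✓
g: successors {h}; □q there: h:T. ✓
h: no successors, so □□q holds vacuously. ✓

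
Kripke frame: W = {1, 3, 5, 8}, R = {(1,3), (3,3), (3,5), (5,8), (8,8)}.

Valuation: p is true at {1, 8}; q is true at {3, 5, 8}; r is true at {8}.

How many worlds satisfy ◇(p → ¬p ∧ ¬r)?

1: successors {3}; p → ¬p ∧ ¬r there: 3:T. ✓
3: successors {3, 5}; p → ¬p ∧ ¬r there: 3:T, 5:T. ✓
5: successors {8}; p → ¬p ∧ ¬r there: 8:F. ✗
8: successors {8}; p → ¬p ∧ ¬r there: 8:F. ✗
Satisfying worlds: {1, 3}.

2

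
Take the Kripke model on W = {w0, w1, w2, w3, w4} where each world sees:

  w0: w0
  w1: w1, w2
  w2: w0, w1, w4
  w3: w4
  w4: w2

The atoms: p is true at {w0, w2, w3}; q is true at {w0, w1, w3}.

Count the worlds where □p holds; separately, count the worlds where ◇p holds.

2 and 4

For □p:
w0: successors {w0}; p there: w0:T. ✓
w1: successors {w1, w2}; p there: w1:F, w2:T. ✗
w2: successors {w0, w1, w4}; p there: w0:T, w1:F, w4:F. ✗
w3: successors {w4}; p there: w4:F. ✗
w4: successors {w2}; p there: w2:T. ✓
— 2 worlds.
For ◇p:
w0: successors {w0}; p there: w0:T. ✓
w1: successors {w1, w2}; p there: w1:F, w2:T. ✓
w2: successors {w0, w1, w4}; p there: w0:T, w1:F, w4:F. ✓
w3: successors {w4}; p there: w4:F. ✗
w4: successors {w2}; p there: w2:T. ✓
— 4 worlds.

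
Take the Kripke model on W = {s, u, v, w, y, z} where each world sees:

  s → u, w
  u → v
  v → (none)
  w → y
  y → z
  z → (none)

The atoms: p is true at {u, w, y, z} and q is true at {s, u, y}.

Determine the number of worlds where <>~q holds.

3

s: successors {u, w}; ~q there: u:F, w:T. ✓
u: successors {v}; ~q there: v:T. ✓
v: no successors, so <>~q fails. ✗
w: successors {y}; ~q there: y:F. ✗
y: successors {z}; ~q there: z:T. ✓
z: no successors, so <>~q fails. ✗
Satisfying worlds: {s, u, y}.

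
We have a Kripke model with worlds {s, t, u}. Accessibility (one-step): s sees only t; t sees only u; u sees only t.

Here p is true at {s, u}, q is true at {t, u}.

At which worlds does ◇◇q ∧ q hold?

s: ◇◇q is T, q is F. ✗
t: ◇◇q is T, q is T. ✓
u: ◇◇q is T, q is T. ✓

{t, u}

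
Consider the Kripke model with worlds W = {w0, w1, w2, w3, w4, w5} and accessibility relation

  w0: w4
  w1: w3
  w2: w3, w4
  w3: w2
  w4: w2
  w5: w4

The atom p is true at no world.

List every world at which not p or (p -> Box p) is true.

w0: not p is T, p -> Box p is T. ✓
w1: not p is T, p -> Box p is T. ✓
w2: not p is T, p -> Box p is T. ✓
w3: not p is T, p -> Box p is T. ✓
w4: not p is T, p -> Box p is T. ✓
w5: not p is T, p -> Box p is T. ✓

{w0, w1, w2, w3, w4, w5}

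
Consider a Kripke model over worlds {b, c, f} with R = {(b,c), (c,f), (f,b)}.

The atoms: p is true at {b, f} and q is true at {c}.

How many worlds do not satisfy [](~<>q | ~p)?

1

b: successors {c}; ~<>q | ~p there: c:T. ✓
c: successors {f}; ~<>q | ~p there: f:T. ✓
f: successors {b}; ~<>q | ~p there: b:F. ✗
Satisfying worlds: {b, c}.
So [](~<>q | ~p) fails at the other 1 world.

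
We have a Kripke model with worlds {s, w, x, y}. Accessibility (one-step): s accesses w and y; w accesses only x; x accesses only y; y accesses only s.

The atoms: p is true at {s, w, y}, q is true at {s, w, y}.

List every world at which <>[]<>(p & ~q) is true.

s: successors {w, y}; []<>(p & ~q) there: w:F, y:F. ✗
w: successors {x}; []<>(p & ~q) there: x:F. ✗
x: successors {y}; []<>(p & ~q) there: y:F. ✗
y: successors {s}; []<>(p & ~q) there: s:F. ✗

∅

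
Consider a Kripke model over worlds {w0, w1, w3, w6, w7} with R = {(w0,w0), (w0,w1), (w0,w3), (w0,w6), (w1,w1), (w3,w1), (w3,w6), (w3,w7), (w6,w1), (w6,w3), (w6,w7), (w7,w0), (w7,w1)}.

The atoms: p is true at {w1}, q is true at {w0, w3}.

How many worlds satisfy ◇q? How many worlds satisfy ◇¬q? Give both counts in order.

3 and 5

For ◇q:
w0: successors {w0, w1, w3, w6}; q there: w0:T, w1:F, w3:T, w6:F. ✓
w1: successors {w1}; q there: w1:F. ✗
w3: successors {w1, w6, w7}; q there: w1:F, w6:F, w7:F. ✗
w6: successors {w1, w3, w7}; q there: w1:F, w3:T, w7:F. ✓
w7: successors {w0, w1}; q there: w0:T, w1:F. ✓
— 3 worlds.
For ◇¬q:
w0: successors {w0, w1, w3, w6}; ¬q there: w0:F, w1:T, w3:F, w6:T. ✓
w1: successors {w1}; ¬q there: w1:T. ✓
w3: successors {w1, w6, w7}; ¬q there: w1:T, w6:T, w7:T. ✓
w6: successors {w1, w3, w7}; ¬q there: w1:T, w3:F, w7:T. ✓
w7: successors {w0, w1}; ¬q there: w0:F, w1:T. ✓
— 5 worlds.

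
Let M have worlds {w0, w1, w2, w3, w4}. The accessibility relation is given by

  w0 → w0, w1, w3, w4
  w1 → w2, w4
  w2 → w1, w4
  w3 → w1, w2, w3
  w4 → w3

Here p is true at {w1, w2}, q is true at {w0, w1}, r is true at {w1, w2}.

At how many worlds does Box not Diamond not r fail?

w0: successors {w0, w1, w3, w4}; not Diamond not r there: w0:F, w1:F, w3:F, w4:F. ✗
w1: successors {w2, w4}; not Diamond not r there: w2:F, w4:F. ✗
w2: successors {w1, w4}; not Diamond not r there: w1:F, w4:F. ✗
w3: successors {w1, w2, w3}; not Diamond not r there: w1:F, w2:F, w3:F. ✗
w4: successors {w3}; not Diamond not r there: w3:F. ✗
Satisfying worlds: ∅.
So Box not Diamond not r fails at the other 5 worlds.

5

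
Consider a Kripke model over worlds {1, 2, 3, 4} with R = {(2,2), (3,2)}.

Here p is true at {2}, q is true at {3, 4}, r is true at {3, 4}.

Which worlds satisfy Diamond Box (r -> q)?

{2, 3}

1: no successors, so Diamond Box (r -> q) fails. ✗
2: successors {2}; Box (r -> q) there: 2:T. ✓
3: successors {2}; Box (r -> q) there: 2:T. ✓
4: no successors, so Diamond Box (r -> q) fails. ✗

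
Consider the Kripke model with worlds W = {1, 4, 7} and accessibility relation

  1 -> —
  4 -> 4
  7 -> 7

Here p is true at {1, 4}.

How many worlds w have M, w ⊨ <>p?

1: no successors, so <>p fails. ✗
4: successors {4}; p there: 4:T. ✓
7: successors {7}; p there: 7:F. ✗
Satisfying worlds: {4}.

1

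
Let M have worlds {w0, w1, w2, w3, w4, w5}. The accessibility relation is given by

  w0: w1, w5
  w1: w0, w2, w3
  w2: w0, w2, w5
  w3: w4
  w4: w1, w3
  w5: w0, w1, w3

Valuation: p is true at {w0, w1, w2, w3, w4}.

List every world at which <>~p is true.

{w0, w2}

w0: successors {w1, w5}; ~p there: w1:F, w5:T. ✓
w1: successors {w0, w2, w3}; ~p there: w0:F, w2:F, w3:F. ✗
w2: successors {w0, w2, w5}; ~p there: w0:F, w2:F, w5:T. ✓
w3: successors {w4}; ~p there: w4:F. ✗
w4: successors {w1, w3}; ~p there: w1:F, w3:F. ✗
w5: successors {w0, w1, w3}; ~p there: w0:F, w1:F, w3:F. ✗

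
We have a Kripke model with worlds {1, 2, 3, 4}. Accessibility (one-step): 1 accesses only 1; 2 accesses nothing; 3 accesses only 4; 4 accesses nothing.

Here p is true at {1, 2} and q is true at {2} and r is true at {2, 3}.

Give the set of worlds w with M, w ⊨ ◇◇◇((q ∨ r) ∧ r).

1: successors {1}; ◇◇((q ∨ r) ∧ r) there: 1:F. ✗
2: no successors, so ◇◇◇((q ∨ r) ∧ r) fails. ✗
3: successors {4}; ◇◇((q ∨ r) ∧ r) there: 4:F. ✗
4: no successors, so ◇◇◇((q ∨ r) ∧ r) fails. ✗

∅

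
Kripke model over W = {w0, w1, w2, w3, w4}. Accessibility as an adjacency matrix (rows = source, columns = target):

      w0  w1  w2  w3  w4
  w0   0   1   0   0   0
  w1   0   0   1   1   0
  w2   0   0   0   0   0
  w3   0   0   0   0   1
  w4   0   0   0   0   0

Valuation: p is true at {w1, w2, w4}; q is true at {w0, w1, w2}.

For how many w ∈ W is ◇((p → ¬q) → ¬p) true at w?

w0: successors {w1}; (p → ¬q) → ¬p there: w1:T. ✓
w1: successors {w2, w3}; (p → ¬q) → ¬p there: w2:T, w3:T. ✓
w2: no successors, so ◇((p → ¬q) → ¬p) fails. ✗
w3: successors {w4}; (p → ¬q) → ¬p there: w4:F. ✗
w4: no successors, so ◇((p → ¬q) → ¬p) fails. ✗
Satisfying worlds: {w0, w1}.

2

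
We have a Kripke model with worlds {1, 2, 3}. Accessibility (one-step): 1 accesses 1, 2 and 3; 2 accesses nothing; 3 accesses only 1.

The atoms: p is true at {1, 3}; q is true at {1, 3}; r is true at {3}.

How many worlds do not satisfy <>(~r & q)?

1

1: successors {1, 2, 3}; ~r & q there: 1:T, 2:F, 3:F. ✓
2: no successors, so <>(~r & q) fails. ✗
3: successors {1}; ~r & q there: 1:T. ✓
Satisfying worlds: {1, 3}.
So <>(~r & q) fails at the other 1 world.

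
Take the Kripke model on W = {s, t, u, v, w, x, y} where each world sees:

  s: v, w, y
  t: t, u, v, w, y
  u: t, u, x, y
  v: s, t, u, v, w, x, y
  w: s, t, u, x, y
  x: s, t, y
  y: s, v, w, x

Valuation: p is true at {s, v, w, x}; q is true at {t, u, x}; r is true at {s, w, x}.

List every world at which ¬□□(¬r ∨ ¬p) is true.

s: □□(¬r ∨ ¬p) is F. ✓
t: □□(¬r ∨ ¬p) is F. ✓
u: □□(¬r ∨ ¬p) is F. ✓
v: □□(¬r ∨ ¬p) is F. ✓
w: □□(¬r ∨ ¬p) is F. ✓
x: □□(¬r ∨ ¬p) is F. ✓
y: □□(¬r ∨ ¬p) is F. ✓

{s, t, u, v, w, x, y}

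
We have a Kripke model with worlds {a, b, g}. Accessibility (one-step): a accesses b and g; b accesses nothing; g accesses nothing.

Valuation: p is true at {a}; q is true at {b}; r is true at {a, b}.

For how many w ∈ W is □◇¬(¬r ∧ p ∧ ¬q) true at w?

a: successors {b, g}; ◇¬(¬r ∧ p ∧ ¬q) there: b:F, g:F. ✗
b: no successors, so □◇¬(¬r ∧ p ∧ ¬q) holds vacuously. ✓
g: no successors, so □◇¬(¬r ∧ p ∧ ¬q) holds vacuously. ✓
Satisfying worlds: {b, g}.

2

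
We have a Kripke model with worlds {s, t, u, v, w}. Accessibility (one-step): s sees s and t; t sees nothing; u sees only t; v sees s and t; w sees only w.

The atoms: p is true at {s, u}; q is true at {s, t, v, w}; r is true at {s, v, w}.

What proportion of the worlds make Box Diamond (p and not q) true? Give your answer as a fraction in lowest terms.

1/5

s: successors {s, t}; Diamond (p and not q) there: s:F, t:F. ✗
t: no successors, so Box Diamond (p and not q) holds vacuously. ✓
u: successors {t}; Diamond (p and not q) there: t:F. ✗
v: successors {s, t}; Diamond (p and not q) there: s:F, t:F. ✗
w: successors {w}; Diamond (p and not q) there: w:F. ✗
That's 1 of 5 worlds, so 1/5.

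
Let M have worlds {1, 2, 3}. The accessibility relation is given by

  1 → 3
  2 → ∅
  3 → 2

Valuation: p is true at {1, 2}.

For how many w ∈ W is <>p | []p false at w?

1

1: <>p is F, []p is F. ✗
2: <>p is F, []p is T. ✓
3: <>p is T, []p is T. ✓
Satisfying worlds: {2, 3}.
So <>p | []p fails at the other 1 world.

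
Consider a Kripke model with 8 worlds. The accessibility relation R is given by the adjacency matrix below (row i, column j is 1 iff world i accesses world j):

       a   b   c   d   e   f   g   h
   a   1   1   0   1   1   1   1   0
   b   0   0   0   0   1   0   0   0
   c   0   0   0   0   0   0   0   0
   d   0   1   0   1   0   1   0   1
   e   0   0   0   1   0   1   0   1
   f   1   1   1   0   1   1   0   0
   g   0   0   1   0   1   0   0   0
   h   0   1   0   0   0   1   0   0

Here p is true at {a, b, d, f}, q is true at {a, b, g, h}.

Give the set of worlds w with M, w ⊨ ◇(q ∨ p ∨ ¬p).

{a, b, d, e, f, g, h}

a: successors {a, b, d, e, f, g}; q ∨ p ∨ ¬p there: a:T, b:T, d:T, e:T, f:T, g:T. ✓
b: successors {e}; q ∨ p ∨ ¬p there: e:T. ✓
c: no successors, so ◇(q ∨ p ∨ ¬p) fails. ✗
d: successors {b, d, f, h}; q ∨ p ∨ ¬p there: b:T, d:T, f:T, h:T. ✓
e: successors {d, f, h}; q ∨ p ∨ ¬p there: d:T, f:T, h:T. ✓
f: successors {a, b, c, e, f}; q ∨ p ∨ ¬p there: a:T, b:T, c:T, e:T, f:T. ✓
g: successors {c, e}; q ∨ p ∨ ¬p there: c:T, e:T. ✓
h: successors {b, f}; q ∨ p ∨ ¬p there: b:T, f:T. ✓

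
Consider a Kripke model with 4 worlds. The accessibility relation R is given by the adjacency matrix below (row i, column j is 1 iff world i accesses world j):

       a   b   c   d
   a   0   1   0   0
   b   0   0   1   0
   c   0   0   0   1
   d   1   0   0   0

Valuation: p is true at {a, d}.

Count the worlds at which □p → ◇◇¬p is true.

3

a: □p is F, ◇◇¬p is T. ✓
b: □p is F, ◇◇¬p is F. ✓
c: □p is T, ◇◇¬p is F. ✗
d: □p is T, ◇◇¬p is T. ✓
Satisfying worlds: {a, b, d}.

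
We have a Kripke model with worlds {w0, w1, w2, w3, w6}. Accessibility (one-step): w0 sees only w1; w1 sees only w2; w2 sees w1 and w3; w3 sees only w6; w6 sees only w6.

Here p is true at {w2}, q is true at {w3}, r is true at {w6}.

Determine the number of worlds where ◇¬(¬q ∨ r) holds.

1

w0: successors {w1}; ¬(¬q ∨ r) there: w1:F. ✗
w1: successors {w2}; ¬(¬q ∨ r) there: w2:F. ✗
w2: successors {w1, w3}; ¬(¬q ∨ r) there: w1:F, w3:T. ✓
w3: successors {w6}; ¬(¬q ∨ r) there: w6:F. ✗
w6: successors {w6}; ¬(¬q ∨ r) there: w6:F. ✗
Satisfying worlds: {w2}.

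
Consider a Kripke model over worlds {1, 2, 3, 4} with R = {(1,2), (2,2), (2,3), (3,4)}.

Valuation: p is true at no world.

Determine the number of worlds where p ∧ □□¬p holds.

0

1: p is F, □□¬p is T. ✗
2: p is F, □□¬p is T. ✗
3: p is F, □□¬p is T. ✗
4: p is F, □□¬p is T. ✗
Satisfying worlds: ∅.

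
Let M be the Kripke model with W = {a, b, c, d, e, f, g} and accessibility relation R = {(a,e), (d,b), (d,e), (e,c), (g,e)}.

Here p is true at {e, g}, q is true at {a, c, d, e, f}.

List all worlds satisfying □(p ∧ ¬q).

a: successors {e}; p ∧ ¬q there: e:F. ✗
b: no successors, so □(p ∧ ¬q) holds vacuously. ✓
c: no successors, so □(p ∧ ¬q) holds vacuously. ✓
d: successors {b, e}; p ∧ ¬q there: b:F, e:F. ✗
e: successors {c}; p ∧ ¬q there: c:F. ✗
f: no successors, so □(p ∧ ¬q) holds vacuously. ✓
g: successors {e}; p ∧ ¬q there: e:F. ✗

{b, c, f}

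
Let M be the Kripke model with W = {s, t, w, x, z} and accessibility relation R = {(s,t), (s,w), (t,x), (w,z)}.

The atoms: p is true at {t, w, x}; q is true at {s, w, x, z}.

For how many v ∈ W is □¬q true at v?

s: successors {t, w}; ¬q there: t:T, w:F. ✗
t: successors {x}; ¬q there: x:F. ✗
w: successors {z}; ¬q there: z:F. ✗
x: no successors, so □¬q holds vacuously. ✓
z: no successors, so □¬q holds vacuously. ✓
Satisfying worlds: {x, z}.

2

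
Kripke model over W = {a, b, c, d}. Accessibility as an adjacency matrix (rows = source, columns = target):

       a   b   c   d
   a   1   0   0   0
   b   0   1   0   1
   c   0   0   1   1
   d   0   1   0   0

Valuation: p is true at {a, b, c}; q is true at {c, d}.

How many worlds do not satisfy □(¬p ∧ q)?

a: successors {a}; ¬p ∧ q there: a:F. ✗
b: successors {b, d}; ¬p ∧ q there: b:F, d:T. ✗
c: successors {c, d}; ¬p ∧ q there: c:F, d:T. ✗
d: successors {b}; ¬p ∧ q there: b:F. ✗
Satisfying worlds: ∅.
So □(¬p ∧ q) fails at the other 4 worlds.

4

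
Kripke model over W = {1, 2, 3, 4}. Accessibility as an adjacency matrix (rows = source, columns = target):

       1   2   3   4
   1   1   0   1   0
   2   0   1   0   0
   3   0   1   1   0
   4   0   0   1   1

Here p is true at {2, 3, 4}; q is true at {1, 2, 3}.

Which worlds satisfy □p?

1: successors {1, 3}; p there: 1:F, 3:T. ✗
2: successors {2}; p there: 2:T. ✓
3: successors {2, 3}; p there: 2:T, 3:T. ✓
4: successors {3, 4}; p there: 3:T, 4:T. ✓

{2, 3, 4}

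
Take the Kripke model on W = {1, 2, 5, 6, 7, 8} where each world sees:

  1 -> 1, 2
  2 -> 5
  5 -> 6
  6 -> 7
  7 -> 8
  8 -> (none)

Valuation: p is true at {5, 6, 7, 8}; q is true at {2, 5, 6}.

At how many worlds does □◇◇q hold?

1: successors {1, 2}; ◇◇q there: 1:T, 2:T. ✓
2: successors {5}; ◇◇q there: 5:F. ✗
5: successors {6}; ◇◇q there: 6:F. ✗
6: successors {7}; ◇◇q there: 7:F. ✗
7: successors {8}; ◇◇q there: 8:F. ✗
8: no successors, so □◇◇q holds vacuously. ✓
Satisfying worlds: {1, 8}.

2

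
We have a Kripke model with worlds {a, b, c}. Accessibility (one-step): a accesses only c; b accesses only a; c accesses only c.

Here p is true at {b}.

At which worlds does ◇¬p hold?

{a, b, c}

a: successors {c}; ¬p there: c:T. ✓
b: successors {a}; ¬p there: a:T. ✓
c: successors {c}; ¬p there: c:T. ✓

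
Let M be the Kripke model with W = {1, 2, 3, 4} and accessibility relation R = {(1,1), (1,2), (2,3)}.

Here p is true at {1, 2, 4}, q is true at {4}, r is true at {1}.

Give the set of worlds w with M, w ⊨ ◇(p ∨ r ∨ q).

{1}

1: successors {1, 2}; p ∨ r ∨ q there: 1:T, 2:T. ✓
2: successors {3}; p ∨ r ∨ q there: 3:F. ✗
3: no successors, so ◇(p ∨ r ∨ q) fails. ✗
4: no successors, so ◇(p ∨ r ∨ q) fails. ✗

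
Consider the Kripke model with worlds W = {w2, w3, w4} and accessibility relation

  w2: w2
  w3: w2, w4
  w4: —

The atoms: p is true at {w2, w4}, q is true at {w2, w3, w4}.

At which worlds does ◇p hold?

w2: successors {w2}; p there: w2:T. ✓
w3: successors {w2, w4}; p there: w2:T, w4:T. ✓
w4: no successors, so ◇p fails. ✗

{w2, w3}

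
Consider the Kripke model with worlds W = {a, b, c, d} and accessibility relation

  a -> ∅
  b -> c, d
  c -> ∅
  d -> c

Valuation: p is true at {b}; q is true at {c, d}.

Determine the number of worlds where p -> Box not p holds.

4

a: p is F, Box not p is T. ✓
b: p is T, Box not p is T. ✓
c: p is F, Box not p is T. ✓
d: p is F, Box not p is T. ✓
Satisfying worlds: {a, b, c, d}.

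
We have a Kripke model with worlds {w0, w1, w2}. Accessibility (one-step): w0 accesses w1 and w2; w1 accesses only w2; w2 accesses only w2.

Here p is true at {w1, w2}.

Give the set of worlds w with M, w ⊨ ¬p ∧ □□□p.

w0: ¬p is T, □□□p is T. ✓
w1: ¬p is F, □□□p is T. ✗
w2: ¬p is F, □□□p is T. ✗

{w0}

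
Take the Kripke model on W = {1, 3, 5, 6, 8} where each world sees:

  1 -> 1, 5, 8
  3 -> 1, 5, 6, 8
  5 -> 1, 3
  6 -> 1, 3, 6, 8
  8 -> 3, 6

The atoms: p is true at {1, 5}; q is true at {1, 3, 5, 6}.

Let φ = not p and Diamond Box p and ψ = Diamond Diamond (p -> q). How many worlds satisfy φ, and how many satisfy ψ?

For not p and Diamond Box p:
1: not p is F, Diamond Box p is F. ✗
3: not p is T, Diamond Box p is F. ✗
5: not p is F, Diamond Box p is F. ✗
6: not p is T, Diamond Box p is F. ✗
8: not p is T, Diamond Box p is F. ✗
— 0 worlds.
For Diamond Diamond (p -> q):
1: successors {1, 5, 8}; Diamond (p -> q) there: 1:T, 5:T, 8:T. ✓
3: successors {1, 5, 6, 8}; Diamond (p -> q) there: 1:T, 5:T, 6:T, 8:T. ✓
5: successors {1, 3}; Diamond (p -> q) there: 1:T, 3:T. ✓
6: successors {1, 3, 6, 8}; Diamond (p -> q) there: 1:T, 3:T, 6:T, 8:T. ✓
8: successors {3, 6}; Diamond (p -> q) there: 3:T, 6:T. ✓
— 5 worlds.

0 and 5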